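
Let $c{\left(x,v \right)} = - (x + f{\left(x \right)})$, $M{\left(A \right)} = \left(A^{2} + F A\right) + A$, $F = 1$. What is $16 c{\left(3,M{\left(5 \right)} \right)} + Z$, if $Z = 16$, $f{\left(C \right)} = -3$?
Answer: $16$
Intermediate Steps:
$M{\left(A \right)} = A^{2} + 2 A$ ($M{\left(A \right)} = \left(A^{2} + 1 A\right) + A = \left(A^{2} + A\right) + A = \left(A + A^{2}\right) + A = A^{2} + 2 A$)
$c{\left(x,v \right)} = 3 - x$ ($c{\left(x,v \right)} = - (x - 3) = - (-3 + x) = 3 - x$)
$16 c{\left(3,M{\left(5 \right)} \right)} + Z = 16 \left(3 - 3\right) + 16 = 16 \cdot 0 + 16 = 0 + 16 = 16$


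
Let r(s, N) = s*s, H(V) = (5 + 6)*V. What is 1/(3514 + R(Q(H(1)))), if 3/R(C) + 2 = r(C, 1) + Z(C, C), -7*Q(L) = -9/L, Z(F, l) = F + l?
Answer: 10391/36496187 ≈ 0.00028471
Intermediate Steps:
H(V) = 11*V
r(s, N) = s²
Q(L) = 9/(7*L) (Q(L) = -(-9)/(7*L) = 9/(7*L))
R(C) = 3/(-2 + C² + 2*C) (R(C) = 3/(-2 + (C² + (C + C))) = 3/(-2 + (C² + 2*C)) = 3/(-2 + C² + 2*C))
1/(3514 + R(Q(H(1)))) = 1/(3514 + 3/(-2 + (9/(7*((11*1))))² + 2*(9/(7*((11*1)))))) = 1/(3514 + 3/(-2 + ((9/7)/11)² + 2*((9/7)/11))) = 1/(3514 + 3/(-2 + ((9/7)*(1/11))² + 2*((9/7)*(1/11)))) = 1/(3514 + 3/(-2 + (9/77)² + 2*(9/77))) = 1/(3514 + 3/(-2 + 81/5929 + 18/77)) = 1/(3514 + 3/(-10391/5929)) = 1/(3514 + 3*(-5929/10391)) = 1/(3514 - 17787/10391) = 1/(36496187/10391) = 10391/36496187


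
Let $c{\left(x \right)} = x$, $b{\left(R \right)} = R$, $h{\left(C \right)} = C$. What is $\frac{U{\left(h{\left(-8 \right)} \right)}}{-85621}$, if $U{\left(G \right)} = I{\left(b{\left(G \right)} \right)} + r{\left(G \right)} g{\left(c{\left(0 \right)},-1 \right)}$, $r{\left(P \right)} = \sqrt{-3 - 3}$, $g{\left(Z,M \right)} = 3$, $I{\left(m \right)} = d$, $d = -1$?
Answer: $\frac{1}{85621} - \frac{3 i \sqrt{6}}{85621} \approx 1.1679 \cdot 10^{-5} - 8.5826 \cdot 10^{-5} i$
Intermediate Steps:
$I{\left(m \right)} = -1$
$r{\left(P \right)} = i \sqrt{6}$ ($r{\left(P \right)} = \sqrt{-6} = i \sqrt{6}$)
$U{\left(G \right)} = -1 + 3 i \sqrt{6}$ ($U{\left(G \right)} = -1 + i \sqrt{6} \cdot 3 = -1 + 3 i \sqrt{6}$)
$\frac{U{\left(h{\left(-8 \right)} \right)}}{-85621} = \frac{-1 + 3 i \sqrt{6}}{-85621} = \left(-1 + 3 i \sqrt{6}\right) \left(- \frac{1}{85621}\right) = \frac{1}{85621} - \frac{3 i \sqrt{6}}{85621}$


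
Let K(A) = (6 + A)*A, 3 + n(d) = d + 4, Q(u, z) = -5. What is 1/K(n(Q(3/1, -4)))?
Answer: -⅛ ≈ -0.12500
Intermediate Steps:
n(d) = 1 + d (n(d) = -3 + (d + 4) = -3 + (4 + d) = 1 + d)
K(A) = A*(6 + A)
1/K(n(Q(3/1, -4))) = 1/((1 - 5)*(6 + (1 - 5))) = 1/(-4*(6 - 4)) = 1/(-4*2) = 1/(-8) = -⅛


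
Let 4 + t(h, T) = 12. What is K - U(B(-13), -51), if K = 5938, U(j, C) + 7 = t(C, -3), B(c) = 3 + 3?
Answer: 5937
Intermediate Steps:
B(c) = 6
t(h, T) = 8 (t(h, T) = -4 + 12 = 8)
U(j, C) = 1 (U(j, C) = -7 + 8 = 1)
K - U(B(-13), -51) = 5938 - 1*1 = 5938 - 1 = 5937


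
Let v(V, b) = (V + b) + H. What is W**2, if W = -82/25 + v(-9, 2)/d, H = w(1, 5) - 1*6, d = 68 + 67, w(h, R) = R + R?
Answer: 552049/50625 ≈ 10.905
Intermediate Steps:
w(h, R) = 2*R
d = 135
H = 4 (H = 2*5 - 1*6 = 10 - 6 = 4)
v(V, b) = 4 + V + b (v(V, b) = (V + b) + 4 = 4 + V + b)
W = -743/225 (W = -82/25 + (4 - 9 + 2)/135 = -82*1/25 - 3*1/135 = -82/25 - 1/45 = -743/225 ≈ -3.3022)
W**2 = (-743/225)**2 = 552049/50625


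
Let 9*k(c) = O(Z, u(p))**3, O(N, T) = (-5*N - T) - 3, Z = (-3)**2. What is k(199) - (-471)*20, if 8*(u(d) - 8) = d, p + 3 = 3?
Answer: -90836/9 ≈ -10093.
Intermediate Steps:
p = 0 (p = -3 + 3 = 0)
u(d) = 8 + d/8
Z = 9
O(N, T) = -3 - T - 5*N (O(N, T) = (-T - 5*N) - 3 = -3 - T - 5*N)
k(c) = -175616/9 (k(c) = (-3 - (8 + (1/8)*0) - 5*9)**3/9 = (-3 - (8 + 0) - 45)**3/9 = (-3 - 1*8 - 45)**3/9 = (-3 - 8 - 45)**3/9 = (1/9)*(-56)**3 = (1/9)*(-175616) = -175616/9)
k(199) - (-471)*20 = -175616/9 - (-471)*20 = -175616/9 - 1*(-9420) = -175616/9 + 9420 = -90836/9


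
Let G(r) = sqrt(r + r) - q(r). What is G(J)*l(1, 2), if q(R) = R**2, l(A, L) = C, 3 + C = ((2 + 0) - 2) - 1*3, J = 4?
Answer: 96 - 12*sqrt(2) ≈ 79.029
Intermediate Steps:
C = -6 (C = -3 + (((2 + 0) - 2) - 1*3) = -3 + ((2 - 2) - 3) = -3 + (0 - 3) = -3 - 3 = -6)
l(A, L) = -6
G(r) = -r**2 + sqrt(2)*sqrt(r) (G(r) = sqrt(r + r) - r**2 = sqrt(2*r) - r**2 = sqrt(2)*sqrt(r) - r**2 = -r**2 + sqrt(2)*sqrt(r))
G(J)*l(1, 2) = (-1*4**2 + sqrt(2)*sqrt(4))*(-6) = (-1*16 + sqrt(2)*2)*(-6) = (-16 + 2*sqrt(2))*(-6) = 96 - 12*sqrt(2)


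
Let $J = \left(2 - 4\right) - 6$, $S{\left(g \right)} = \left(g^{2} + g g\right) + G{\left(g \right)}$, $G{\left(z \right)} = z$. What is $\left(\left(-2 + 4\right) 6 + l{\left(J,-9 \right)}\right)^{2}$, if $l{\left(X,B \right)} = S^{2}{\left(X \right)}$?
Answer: $207705744$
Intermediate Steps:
$S{\left(g \right)} = g + 2 g^{2}$ ($S{\left(g \right)} = \left(g^{2} + g g\right) + g = \left(g^{2} + g^{2}\right) + g = 2 g^{2} + g = g + 2 g^{2}$)
$J = -8$ ($J = -2 - 6 = -8$)
$l{\left(X,B \right)} = X^{2} \left(1 + 2 X\right)^{2}$ ($l{\left(X,B \right)} = \left(X \left(1 + 2 X\right)\right)^{2} = X^{2} \left(1 + 2 X\right)^{2}$)
$\left(\left(-2 + 4\right) 6 + l{\left(J,-9 \right)}\right)^{2} = \left(\left(-2 + 4\right) 6 + \left(-8\right)^{2} \left(1 + 2 \left(-8\right)\right)^{2}\right)^{2} = \left(2 \cdot 6 + 64 \left(1 - 16\right)^{2}\right)^{2} = \left(12 + 64 \left(-15\right)^{2}\right)^{2} = \left(12 + 64 \cdot 225\right)^{2} = \left(12 + 14400\right)^{2} = 14412^{2} = 207705744$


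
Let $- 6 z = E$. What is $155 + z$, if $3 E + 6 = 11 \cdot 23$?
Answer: $\frac{2543}{18} \approx 141.28$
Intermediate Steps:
$E = \frac{247}{3}$ ($E = -2 + \frac{11 \cdot 23}{3} = -2 + \frac{1}{3} \cdot 253 = -2 + \frac{253}{3} = \frac{247}{3} \approx 82.333$)
$z = - \frac{247}{18}$ ($z = \left(- \frac{1}{6}\right) \frac{247}{3} = - \frac{247}{18} \approx -13.722$)
$155 + z = 155 - \frac{247}{18} = \frac{2543}{18}$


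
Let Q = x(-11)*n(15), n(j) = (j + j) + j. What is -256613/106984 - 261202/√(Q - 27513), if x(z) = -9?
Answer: -256613/106984 + 130601*I*√3102/4653 ≈ -2.3986 + 1563.3*I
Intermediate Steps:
n(j) = 3*j (n(j) = 2*j + j = 3*j)
Q = -405 (Q = -27*15 = -9*45 = -405)
-256613/106984 - 261202/√(Q - 27513) = -256613/106984 - 261202/√(-405 - 27513) = -256613*1/106984 - 261202*(-I*√3102/9306) = -256613/106984 - 261202*(-I*√3102/9306) = -256613/106984 - (-130601)*I*√3102/4653 = -256613/106984 + 130601*I*√3102/4653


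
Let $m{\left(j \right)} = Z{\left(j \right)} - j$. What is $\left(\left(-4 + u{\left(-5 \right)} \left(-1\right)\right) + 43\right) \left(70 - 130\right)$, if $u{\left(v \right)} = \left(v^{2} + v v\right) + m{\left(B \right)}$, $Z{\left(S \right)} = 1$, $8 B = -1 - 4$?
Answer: $\frac{1515}{2} \approx 757.5$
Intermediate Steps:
$B = - \frac{5}{8}$ ($B = \frac{-1 - 4}{8} = \frac{1}{8} \left(-5\right) = - \frac{5}{8} \approx -0.625$)
$m{\left(j \right)} = 1 - j$
$u{\left(v \right)} = \frac{13}{8} + 2 v^{2}$ ($u{\left(v \right)} = \left(v^{2} + v v\right) + \left(1 - - \frac{5}{8}\right) = \left(v^{2} + v^{2}\right) + \left(1 + \frac{5}{8}\right) = 2 v^{2} + \frac{13}{8} = \frac{13}{8} + 2 v^{2}$)
$\left(\left(-4 + u{\left(-5 \right)} \left(-1\right)\right) + 43\right) \left(70 - 130\right) = \left(\left(-4 + \left(\frac{13}{8} + 2 \left(-5\right)^{2}\right) \left(-1\right)\right) + 43\right) \left(70 - 130\right) = \left(\left(-4 + \left(\frac{13}{8} + 2 \cdot 25\right) \left(-1\right)\right) + 43\right) \left(-60\right) = \left(\left(-4 + \left(\frac{13}{8} + 50\right) \left(-1\right)\right) + 43\right) \left(-60\right) = \left(\left(-4 + \frac{413}{8} \left(-1\right)\right) + 43\right) \left(-60\right) = \left(\left(-4 - \frac{413}{8}\right) + 43\right) \left(-60\right) = \left(- \frac{445}{8} + 43\right) \left(-60\right) = \left(- \frac{101}{8}\right) \left(-60\right) = \frac{1515}{2}$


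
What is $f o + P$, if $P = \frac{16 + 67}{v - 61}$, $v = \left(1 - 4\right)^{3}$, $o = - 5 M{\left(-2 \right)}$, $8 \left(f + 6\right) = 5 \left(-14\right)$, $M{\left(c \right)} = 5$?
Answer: $\frac{32367}{88} \approx 367.81$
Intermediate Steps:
$f = - \frac{59}{4}$ ($f = -6 + \frac{5 \left(-14\right)}{8} = -6 + \frac{1}{8} \left(-70\right) = -6 - \frac{35}{4} = - \frac{59}{4} \approx -14.75$)
$o = -25$ ($o = \left(-5\right) 5 = -25$)
$v = -27$ ($v = \left(-3\right)^{3} = -27$)
$P = - \frac{83}{88}$ ($P = \frac{16 + 67}{-27 - 61} = \frac{83}{-88} = 83 \left(- \frac{1}{88}\right) = - \frac{83}{88} \approx -0.94318$)
$f o + P = \left(- \frac{59}{4}\right) \left(-25\right) - \frac{83}{88} = \frac{1475}{4} - \frac{83}{88} = \frac{32367}{88}$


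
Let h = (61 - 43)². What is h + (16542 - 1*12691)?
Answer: 4175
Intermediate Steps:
h = 324 (h = 18² = 324)
h + (16542 - 1*12691) = 324 + (16542 - 1*12691) = 324 + (16542 - 12691) = 324 + 3851 = 4175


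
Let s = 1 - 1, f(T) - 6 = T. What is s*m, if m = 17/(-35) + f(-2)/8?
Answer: 0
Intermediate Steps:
f(T) = 6 + T
m = 1/70 (m = 17/(-35) + (6 - 2)/8 = 17*(-1/35) + 4*(1/8) = -17/35 + 1/2 = 1/70 ≈ 0.014286)
s = 0
s*m = 0*(1/70) = 0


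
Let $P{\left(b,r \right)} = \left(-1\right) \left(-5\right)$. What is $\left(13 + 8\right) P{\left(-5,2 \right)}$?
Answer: $105$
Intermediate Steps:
$P{\left(b,r \right)} = 5$
$\left(13 + 8\right) P{\left(-5,2 \right)} = \left(13 + 8\right) 5 = 21 \cdot 5 = 105$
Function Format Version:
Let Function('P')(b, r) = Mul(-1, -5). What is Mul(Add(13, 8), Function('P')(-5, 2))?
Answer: 105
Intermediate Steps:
Function('P')(b, r) = 5
Mul(Add(13, 8), Function('P')(-5, 2)) = Mul(Add(13, 8), 5) = Mul(21, 5) = 105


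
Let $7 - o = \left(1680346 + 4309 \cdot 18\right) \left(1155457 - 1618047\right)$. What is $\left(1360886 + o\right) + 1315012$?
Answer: $813193337625$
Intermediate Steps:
$o = 813190661727$ ($o = 7 - \left(1680346 + 4309 \cdot 18\right) \left(1155457 - 1618047\right) = 7 - \left(1680346 + 77562\right) \left(-462590\right) = 7 - 1757908 \left(-462590\right) = 7 - -813190661720 = 7 + 813190661720 = 813190661727$)
$\left(1360886 + o\right) + 1315012 = \left(1360886 + 813190661727\right) + 1315012 = 813192022613 + 1315012 = 813193337625$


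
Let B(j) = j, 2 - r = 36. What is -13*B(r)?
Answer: 442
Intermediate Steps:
r = -34 (r = 2 - 1*36 = 2 - 36 = -34)
-13*B(r) = -13*(-34) = 442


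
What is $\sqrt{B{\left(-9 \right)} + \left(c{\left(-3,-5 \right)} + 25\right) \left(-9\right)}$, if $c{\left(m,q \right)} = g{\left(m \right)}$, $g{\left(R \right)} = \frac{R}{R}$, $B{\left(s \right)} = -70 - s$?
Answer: $i \sqrt{295} \approx 17.176 i$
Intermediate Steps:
$g{\left(R \right)} = 1$
$c{\left(m,q \right)} = 1$
$\sqrt{B{\left(-9 \right)} + \left(c{\left(-3,-5 \right)} + 25\right) \left(-9\right)} = \sqrt{\left(-70 - -9\right) + \left(1 + 25\right) \left(-9\right)} = \sqrt{\left(-70 + 9\right) + 26 \left(-9\right)} = \sqrt{-61 - 234} = \sqrt{-295} = i \sqrt{295}$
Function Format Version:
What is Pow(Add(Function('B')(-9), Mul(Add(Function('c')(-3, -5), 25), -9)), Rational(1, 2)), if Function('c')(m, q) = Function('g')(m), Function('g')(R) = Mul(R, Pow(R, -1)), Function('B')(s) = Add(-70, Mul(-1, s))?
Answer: Mul(I, Pow(295, Rational(1, 2))) ≈ Mul(17.176, I)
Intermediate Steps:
Function('g')(R) = 1
Function('c')(m, q) = 1
Pow(Add(Function('B')(-9), Mul(Add(Function('c')(-3, -5), 25), -9)), Rational(1, 2)) = Pow(Add(Add(-70, Mul(-1, -9)), Mul(Add(1, 25), -9)), Rational(1, 2)) = Pow(Add(Add(-70, 9), Mul(26, -9)), Rational(1, 2)) = Pow(Add(-61, -234), Rational(1, 2)) = Pow(-295, Rational(1, 2)) = Mul(I, Pow(295, Rational(1, 2)))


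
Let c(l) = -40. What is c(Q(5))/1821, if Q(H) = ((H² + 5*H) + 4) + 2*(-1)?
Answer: -40/1821 ≈ -0.021966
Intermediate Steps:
Q(H) = 2 + H² + 5*H (Q(H) = (4 + H² + 5*H) - 2 = 2 + H² + 5*H)
c(Q(5))/1821 = -40/1821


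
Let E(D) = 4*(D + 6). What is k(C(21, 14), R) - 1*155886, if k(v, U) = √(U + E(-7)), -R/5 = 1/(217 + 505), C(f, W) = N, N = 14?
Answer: -155886 + I*√5786/38 ≈ -1.5589e+5 + 2.0017*I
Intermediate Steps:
E(D) = 24 + 4*D (E(D) = 4*(6 + D) = 24 + 4*D)
C(f, W) = 14
R = -5/722 (R = -5/(217 + 505) = -5/722 ≈ -0.0069252)
k(v, U) = √(-4 + U) (k(v, U) = √(U + (24 + 4*(-7))) = √(U + (24 - 28)) = √(U - 4) = √(-4 + U))
k(C(21, 14), R) - 1*155886 = √(-4 - 5/722) - 1*155886 = √(-2893/722) - 155886 = I*√5786/38 - 155886 = -155886 + I*√5786/38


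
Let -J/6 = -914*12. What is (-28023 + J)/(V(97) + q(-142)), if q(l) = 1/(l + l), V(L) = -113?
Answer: -10730940/32093 ≈ -334.37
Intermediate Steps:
J = 65808 (J = -(-5484)*12 = -6*(-10968) = 65808)
q(l) = 1/(2*l)
(-28023 + J)/(V(97) + q(-142)) = (-28023 + 65808)/(-113 + (½)/(-142)) = 37785/(-113 + (½)*(-1/142)) = 37785/(-113 - 1/284) = 37785/(-32093/284) = 37785*(-284/32093) = -10730940/32093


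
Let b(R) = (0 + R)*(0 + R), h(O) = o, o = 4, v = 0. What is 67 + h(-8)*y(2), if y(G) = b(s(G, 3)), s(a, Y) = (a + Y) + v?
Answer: 167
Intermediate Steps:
h(O) = 4
s(a, Y) = Y + a (s(a, Y) = (a + Y) + 0 = (Y + a) + 0 = Y + a)
b(R) = R**2 (b(R) = R*R = R**2)
y(G) = (3 + G)**2
67 + h(-8)*y(2) = 67 + 4*(3 + 2)**2 = 67 + 4*5**2 = 67 + 4*25 = 67 + 100 = 167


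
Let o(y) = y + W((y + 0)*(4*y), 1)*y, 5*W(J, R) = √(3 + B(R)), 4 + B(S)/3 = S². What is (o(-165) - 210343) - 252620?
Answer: -463128 - 33*I*√6 ≈ -4.6313e+5 - 80.833*I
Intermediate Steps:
B(S) = -12 + 3*S²
W(J, R) = √(-9 + 3*R²)/5 (W(J, R) = √(3 + (-12 + 3*R²))/5 = √(-9 + 3*R²)/5)
o(y) = y + I*y*√6/5 (o(y) = y + (√(-9 + 3*1²)/5)*y = y + (√(-9 + 3*1)/5)*y = y + (√(-9 + 3)/5)*y = y + (√(-6)/5)*y = y + ((I*√6)/5)*y = y + (I*√6/5)*y = y + I*y*√6/5)
(o(-165) - 210343) - 252620 = ((⅕)*(-165)*(5 + I*√6) - 210343) - 252620 = ((-165 - 33*I*√6) - 210343) - 252620 = (-210508 - 33*I*√6) - 252620 = -463128 - 33*I*√6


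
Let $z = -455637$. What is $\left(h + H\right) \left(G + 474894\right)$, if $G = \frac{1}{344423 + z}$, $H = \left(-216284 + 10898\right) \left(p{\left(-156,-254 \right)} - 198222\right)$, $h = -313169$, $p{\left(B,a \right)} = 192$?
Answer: $\frac{2148100638012310940465}{111214} \approx 1.9315 \cdot 10^{16}$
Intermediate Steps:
$H = 40672589580$ ($H = \left(-216284 + 10898\right) \left(192 - 198222\right) = \left(-205386\right) \left(-198030\right) = 40672589580$)
$G = - \frac{1}{111214}$ ($G = \frac{1}{344423 - 455637} = \frac{1}{-111214} = - \frac{1}{111214} \approx -8.9917 \cdot 10^{-6}$)
$\left(h + H\right) \left(G + 474894\right) = \left(-313169 + 40672589580\right) \left(- \frac{1}{111214} + 474894\right) = 40672276411 \cdot \frac{52814861315}{111214} = \frac{2148100638012310940465}{111214}$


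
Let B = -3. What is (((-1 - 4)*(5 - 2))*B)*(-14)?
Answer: -630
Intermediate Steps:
(((-1 - 4)*(5 - 2))*B)*(-14) = (((-1 - 4)*(5 - 2))*(-3))*(-14) = (-5*3*(-3))*(-14) = -15*(-3)*(-14) = 45*(-14) = -630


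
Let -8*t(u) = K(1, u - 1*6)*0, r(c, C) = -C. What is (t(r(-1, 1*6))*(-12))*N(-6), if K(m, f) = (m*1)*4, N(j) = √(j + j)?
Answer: 0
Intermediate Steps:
N(j) = √2*√j (N(j) = √(2*j) = √2*√j)
K(m, f) = 4*m (K(m, f) = m*4 = 4*m)
t(u) = 0 (t(u) = -4*1*0/8 = -0/2 = -⅛*0 = 0)
(t(r(-1, 1*6))*(-12))*N(-6) = (0*(-12))*(√2*√(-6)) = 0*(√2*(I*√6)) = 0*(2*I*√3) = 0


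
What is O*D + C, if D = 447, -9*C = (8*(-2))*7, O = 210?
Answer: 844942/9 ≈ 93883.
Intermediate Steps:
C = 112/9 (C = -8*(-2)*7/9 = -(-16)*7/9 = -⅑*(-112) = 112/9 ≈ 12.444)
O*D + C = 210*447 + 112/9 = 93870 + 112/9 = 844942/9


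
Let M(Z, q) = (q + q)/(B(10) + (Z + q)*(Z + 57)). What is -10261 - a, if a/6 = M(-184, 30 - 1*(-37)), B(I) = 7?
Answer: -76270415/7433 ≈ -10261.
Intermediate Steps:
M(Z, q) = 2*q/(7 + (57 + Z)*(Z + q)) (M(Z, q) = (q + q)/(7 + (Z + q)*(Z + 57)) = (2*q)/(7 + (Z + q)*(57 + Z)) = (2*q)/(7 + (57 + Z)*(Z + q)) = 2*q/(7 + (57 + Z)*(Z + q)))
a = 402/7433 (a = 6*(2*(30 - 1*(-37))/(7 + (-184)² + 57*(-184) + 57*(30 - 1*(-37)) - 184*(30 - 1*(-37)))) = 6*(2*(30 + 37)/(7 + 33856 - 10488 + 57*(30 + 37) - 184*(30 + 37))) = 6*(2*67/(7 + 33856 - 10488 + 57*67 - 184*67)) = 6*(2*67/(7 + 33856 - 10488 + 3819 - 12328)) = 6*(2*67/14866) = 6*(2*67*(1/14866)) = 6*(67/7433) = 402/7433 ≈ 0.054083)
-10261 - a = -10261 - 1*402/7433 = -10261 - 402/7433 = -76270415/7433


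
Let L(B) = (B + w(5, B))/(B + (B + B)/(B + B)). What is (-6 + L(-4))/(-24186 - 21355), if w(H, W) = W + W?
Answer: 2/45541 ≈ 4.3916e-5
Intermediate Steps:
w(H, W) = 2*W
L(B) = 3*B/(1 + B) (L(B) = (B + 2*B)/(B + (B + B)/(B + B)) = (3*B)/(B + (2*B)/((2*B))) = (3*B)/(B + (2*B)*(1/(2*B))) = (3*B)/(B + 1) = (3*B)/(1 + B) = 3*B/(1 + B))
(-6 + L(-4))/(-24186 - 21355) = (-6 + 3*(-4)/(1 - 4))/(-24186 - 21355) = (-6 + 3*(-4)/(-3))/(-45541) = (-6 + 3*(-4)*(-1/3))*(-1/45541) = (-6 + 4)*(-1/45541) = -2*(-1/45541) = 2/45541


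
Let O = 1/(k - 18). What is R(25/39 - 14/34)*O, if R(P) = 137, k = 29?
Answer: 137/11 ≈ 12.455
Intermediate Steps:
O = 1/11 (O = 1/(29 - 18) = 1/11 ≈ 0.090909)
R(25/39 - 14/34)*O = 137*(1/11) = 137/11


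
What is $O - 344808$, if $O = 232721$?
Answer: $-112087$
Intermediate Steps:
$O - 344808 = 232721 - 344808 = -112087$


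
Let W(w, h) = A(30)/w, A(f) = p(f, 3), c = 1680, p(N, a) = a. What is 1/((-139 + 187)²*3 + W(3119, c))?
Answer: 3119/21558531 ≈ 0.00014468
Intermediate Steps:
A(f) = 3
W(w, h) = 3/w
1/((-139 + 187)²*3 + W(3119, c)) = 1/((-139 + 187)²*3 + 3/3119) = 1/(48²*3 + 3*(1/3119)) = 1/(2304*3 + 3/3119) = 1/(6912 + 3/3119) = 1/(21558531/3119) = 3119/21558531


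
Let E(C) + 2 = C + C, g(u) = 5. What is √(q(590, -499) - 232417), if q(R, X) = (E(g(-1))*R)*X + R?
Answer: I*√2587107 ≈ 1608.4*I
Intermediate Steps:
E(C) = -2 + 2*C (E(C) = -2 + (C + C) = -2 + 2*C)
q(R, X) = R + 8*R*X (q(R, X) = ((-2 + 2*5)*R)*X + R = ((-2 + 10)*R)*X + R = (8*R)*X + R = 8*R*X + R = R + 8*R*X)
√(q(590, -499) - 232417) = √(590*(1 + 8*(-499)) - 232417) = √(590*(1 - 3992) - 232417) = √(590*(-3991) - 232417) = √(-2354690 - 232417) = √(-2587107) = I*√2587107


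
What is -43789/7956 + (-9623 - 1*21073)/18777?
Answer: -355481143/49796604 ≈ -7.1387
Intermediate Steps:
-43789/7956 + (-9623 - 1*21073)/18777 = -43789*1/7956 + (-9623 - 21073)*(1/18777) = -43789/7956 - 30696*1/18777 = -43789/7956 - 10232/6259 = -355481143/49796604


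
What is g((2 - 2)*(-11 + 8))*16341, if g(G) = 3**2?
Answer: 147069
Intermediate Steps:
g(G) = 9
g((2 - 2)*(-11 + 8))*16341 = 9*16341 = 147069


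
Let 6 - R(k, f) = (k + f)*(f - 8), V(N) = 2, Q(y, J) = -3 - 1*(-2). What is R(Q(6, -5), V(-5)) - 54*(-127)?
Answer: 6870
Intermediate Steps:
Q(y, J) = -1 (Q(y, J) = -3 + 2 = -1)
R(k, f) = 6 - (-8 + f)*(f + k) (R(k, f) = 6 - (k + f)*(f - 8) = 6 - (f + k)*(-8 + f) = 6 - (-8 + f)*(f + k))
R(Q(6, -5), V(-5)) - 54*(-127) = (6 - 1*2**2 + 8*2 + 8*(-1) - 1*2*(-1)) - 54*(-127) = (6 - 1*4 + 16 - 8 + 2) + 6858 = (6 - 4 + 16 - 8 + 2) + 6858 = 12 + 6858 = 6870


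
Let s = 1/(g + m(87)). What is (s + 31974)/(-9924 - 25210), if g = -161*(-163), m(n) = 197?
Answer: -845392561/928942960 ≈ -0.91006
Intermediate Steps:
g = 26243
s = 1/26440 (s = 1/(26243 + 197) = 1/26440 ≈ 3.7821e-5)
(s + 31974)/(-9924 - 25210) = (1/26440 + 31974)/(-9924 - 25210) = (845392561/26440)/(-35134) = (845392561/26440)*(-1/35134) = -845392561/928942960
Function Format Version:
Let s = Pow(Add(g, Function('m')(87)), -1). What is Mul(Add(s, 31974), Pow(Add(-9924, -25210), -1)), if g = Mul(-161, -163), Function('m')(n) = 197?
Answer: Rational(-845392561, 928942960) ≈ -0.91006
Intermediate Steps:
g = 26243
s = Rational(1, 26440) (s = Pow(Add(26243, 197), -1) = Pow(26440, -1) = Rational(1, 26440) ≈ 3.7821e-5)
Mul(Add(s, 31974), Pow(Add(-9924, -25210), -1)) = Mul(Add(Rational(1, 26440), 31974), Pow(Add(-9924, -25210), -1)) = Mul(Rational(845392561, 26440), Pow(-35134, -1)) = Mul(Rational(845392561, 26440), Rational(-1, 35134)) = Rational(-845392561, 928942960)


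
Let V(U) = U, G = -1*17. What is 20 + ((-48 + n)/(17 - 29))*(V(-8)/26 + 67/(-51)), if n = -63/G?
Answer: 631855/45084 ≈ 14.015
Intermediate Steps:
G = -17
n = 63/17 (n = -63/(-17) = -63*(-1/17) = 63/17 ≈ 3.7059)
20 + ((-48 + n)/(17 - 29))*(V(-8)/26 + 67/(-51)) = 20 + ((-48 + 63/17)/(17 - 29))*(-8/26 + 67/(-51)) = 20 + (-753/17/(-12))*(-8*1/26 + 67*(-1/51)) = 20 + (-753/17*(-1/12))*(-4/13 - 67/51) = 20 + (251/68)*(-1075/663) = 20 - 269825/45084 = 631855/45084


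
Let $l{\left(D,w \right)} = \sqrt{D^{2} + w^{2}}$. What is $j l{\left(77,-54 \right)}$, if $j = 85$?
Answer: $85 \sqrt{8845} \approx 7994.1$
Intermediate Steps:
$j l{\left(77,-54 \right)} = 85 \sqrt{77^{2} + \left(-54\right)^{2}} = 85 \sqrt{5929 + 2916} = 85 \sqrt{8845}$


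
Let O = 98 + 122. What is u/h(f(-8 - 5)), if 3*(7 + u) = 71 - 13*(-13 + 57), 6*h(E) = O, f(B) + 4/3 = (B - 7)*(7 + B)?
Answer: -261/55 ≈ -4.7455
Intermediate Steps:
O = 220
f(B) = -4/3 + (-7 + B)*(7 + B) (f(B) = -4/3 + (B - 7)*(7 + B) = -4/3 + (-7 + B)*(7 + B))
h(E) = 110/3 (h(E) = (⅙)*220 = 110/3)
u = -174 (u = -7 + (71 - 13*(-13 + 57))/3 = -7 + (71 - 13*44)/3 = -7 + (71 - 572)/3 = -7 + (⅓)*(-501) = -7 - 167 = -174)
u/h(f(-8 - 5)) = -174/110/3 = -174*3/110 = -261/55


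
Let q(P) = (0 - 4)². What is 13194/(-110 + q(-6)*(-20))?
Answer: -6597/215 ≈ -30.684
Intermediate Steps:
q(P) = 16 (q(P) = (-4)² = 16)
13194/(-110 + q(-6)*(-20)) = 13194/(-110 + 16*(-20)) = 13194/(-110 - 320) = 13194/(-430) = 13194*(-1/430) = -6597/215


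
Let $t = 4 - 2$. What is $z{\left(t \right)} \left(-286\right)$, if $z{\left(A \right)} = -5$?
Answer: $1430$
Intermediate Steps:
$t = 2$ ($t = 4 - 2 = 2$)
$z{\left(t \right)} \left(-286\right) = \left(-5\right) \left(-286\right) = 1430$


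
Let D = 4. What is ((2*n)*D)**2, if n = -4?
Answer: 1024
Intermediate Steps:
((2*n)*D)**2 = ((2*(-4))*4)**2 = (-8*4)**2 = (-32)**2 = 1024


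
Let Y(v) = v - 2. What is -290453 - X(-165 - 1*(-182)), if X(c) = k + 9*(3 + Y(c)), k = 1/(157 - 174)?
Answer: -4940454/17 ≈ -2.9062e+5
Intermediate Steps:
Y(v) = -2 + v
k = -1/17 (k = 1/(-17) = -1/17 ≈ -0.058824)
X(c) = 152/17 + 9*c (X(c) = -1/17 + 9*(3 + (-2 + c)) = -1/17 + 9*(1 + c) = -1/17 + (9 + 9*c) = 152/17 + 9*c)
-290453 - X(-165 - 1*(-182)) = -290453 - (152/17 + 9*(-165 - 1*(-182))) = -290453 - (152/17 + 9*(-165 + 182)) = -290453 - (152/17 + 9*17) = -290453 - (152/17 + 153) = -290453 - 1*2753/17 = -290453 - 2753/17 = -4940454/17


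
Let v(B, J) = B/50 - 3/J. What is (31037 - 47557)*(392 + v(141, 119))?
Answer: -554370844/85 ≈ -6.5220e+6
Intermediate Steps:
v(B, J) = -3/J + B/50 (v(B, J) = B*(1/50) - 3/J = B/50 - 3/J = -3/J + B/50)
(31037 - 47557)*(392 + v(141, 119)) = (31037 - 47557)*(392 + (-3/119 + (1/50)*141)) = -16520*(392 + (-3*1/119 + 141/50)) = -16520*(392 + (-3/119 + 141/50)) = -16520*(392 + 16629/5950) = -16520*2349029/5950 = -554370844/85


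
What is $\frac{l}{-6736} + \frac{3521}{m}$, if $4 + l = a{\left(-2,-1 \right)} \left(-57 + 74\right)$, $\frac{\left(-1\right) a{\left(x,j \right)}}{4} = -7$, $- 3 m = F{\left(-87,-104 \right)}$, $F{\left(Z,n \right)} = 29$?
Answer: $- \frac{8895757}{24418} \approx -364.31$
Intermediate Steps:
$m = - \frac{29}{3}$ ($m = \left(- \frac{1}{3}\right) 29 = - \frac{29}{3} \approx -9.6667$)
$a{\left(x,j \right)} = 28$ ($a{\left(x,j \right)} = \left(-4\right) \left(-7\right) = 28$)
$l = 472$ ($l = -4 + 28 \left(-57 + 74\right) = -4 + 28 \cdot 17 = -4 + 476 = 472$)
$\frac{l}{-6736} + \frac{3521}{m} = \frac{472}{-6736} + \frac{3521}{- \frac{29}{3}} = 472 \left(- \frac{1}{6736}\right) + 3521 \left(- \frac{3}{29}\right) = - \frac{59}{842} - \frac{10563}{29} = - \frac{8895757}{24418}$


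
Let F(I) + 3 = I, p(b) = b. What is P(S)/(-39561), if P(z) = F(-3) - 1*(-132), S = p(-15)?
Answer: -42/13187 ≈ -0.0031850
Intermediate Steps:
S = -15
F(I) = -3 + I
P(z) = 126 (P(z) = (-3 - 3) - 1*(-132) = -6 + 132 = 126)
P(S)/(-39561) = 126/(-39561) = 126*(-1/39561) = -42/13187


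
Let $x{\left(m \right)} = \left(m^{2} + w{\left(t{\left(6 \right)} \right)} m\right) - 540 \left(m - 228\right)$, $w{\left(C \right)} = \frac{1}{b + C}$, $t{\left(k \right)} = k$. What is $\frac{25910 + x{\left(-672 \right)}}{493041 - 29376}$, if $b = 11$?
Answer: $\frac{16378726}{7882305} \approx 2.0779$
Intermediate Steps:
$w{\left(C \right)} = \frac{1}{11 + C}$
$x{\left(m \right)} = 123120 + m^{2} - \frac{9179 m}{17}$ ($x{\left(m \right)} = \left(m^{2} + \frac{m}{11 + 6}\right) - 540 \left(m - 228\right) = \left(m^{2} + \frac{m}{17}\right) - 540 \left(-228 + m\right) = \left(m^{2} + \frac{m}{17}\right) - \left(-123120 + 540 m\right) = 123120 + m^{2} - \frac{9179 m}{17}$)
$\frac{25910 + x{\left(-672 \right)}}{493041 - 29376} = \frac{25910 + \left(123120 + \left(-672\right)^{2} - - \frac{6168288}{17}\right)}{493041 - 29376} = \frac{25910 + \left(123120 + 451584 + \frac{6168288}{17}\right)}{463665} = \left(25910 + \frac{15938256}{17}\right) \frac{1}{463665} = \frac{16378726}{17} \cdot \frac{1}{463665} = \frac{16378726}{7882305}$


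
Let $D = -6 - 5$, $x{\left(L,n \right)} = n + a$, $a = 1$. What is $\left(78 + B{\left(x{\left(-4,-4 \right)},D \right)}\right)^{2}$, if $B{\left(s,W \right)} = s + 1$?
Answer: $5776$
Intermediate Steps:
$x{\left(L,n \right)} = 1 + n$ ($x{\left(L,n \right)} = n + 1 = 1 + n$)
$D = -11$ ($D = -6 - 5 = -11$)
$B{\left(s,W \right)} = 1 + s$
$\left(78 + B{\left(x{\left(-4,-4 \right)},D \right)}\right)^{2} = \left(78 + \left(1 + \left(1 - 4\right)\right)\right)^{2} = \left(78 + \left(1 - 3\right)\right)^{2} = \left(78 - 2\right)^{2} = 76^{2} = 5776$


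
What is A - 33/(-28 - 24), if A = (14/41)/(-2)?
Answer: 989/2132 ≈ 0.46388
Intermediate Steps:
A = -7/41 (A = (14*(1/41))*(-½) = (14/41)*(-½) = -7/41 ≈ -0.17073)
A - 33/(-28 - 24) = -7/41 - 33/(-28 - 24) = -7/41 - 33/(-52) = -7/41 - 1/52*(-33) = -7/41 + 33/52 = 989/2132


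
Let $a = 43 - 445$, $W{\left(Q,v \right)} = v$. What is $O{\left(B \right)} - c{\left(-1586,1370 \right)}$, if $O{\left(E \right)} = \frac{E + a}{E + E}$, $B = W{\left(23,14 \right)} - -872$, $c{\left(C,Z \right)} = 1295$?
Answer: $- \frac{573564}{443} \approx -1294.7$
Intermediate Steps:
$a = -402$ ($a = 43 - 445 = -402$)
$B = 886$ ($B = 14 - -872 = 14 + 872 = 886$)
$O{\left(E \right)} = \frac{-402 + E}{2 E}$ ($O{\left(E \right)} = \frac{E - 402}{E + E} = \frac{-402 + E}{2 E}$)
$O{\left(B \right)} - c{\left(-1586,1370 \right)} = \frac{-402 + 886}{2 \cdot 886} - 1295 = \frac{1}{2} \cdot \frac{1}{886} \cdot 484 - 1295 = \frac{121}{443} - 1295 = - \frac{573564}{443}$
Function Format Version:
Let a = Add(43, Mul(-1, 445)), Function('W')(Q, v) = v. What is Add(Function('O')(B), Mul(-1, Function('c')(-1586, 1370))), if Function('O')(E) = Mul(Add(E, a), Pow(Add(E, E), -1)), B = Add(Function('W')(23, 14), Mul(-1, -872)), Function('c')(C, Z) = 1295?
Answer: Rational(-573564, 443) ≈ -1294.7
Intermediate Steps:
a = -402 (a = Add(43, -445) = -402)
B = 886 (B = Add(14, Mul(-1, -872)) = Add(14, 872) = 886)
Function('O')(E) = Mul(Rational(1, 2), Pow(E, -1), Add(-402, E)) (Function('O')(E) = Mul(Add(E, -402), Pow(Add(E, E), -1)) = Mul(Add(-402, E), Pow(Mul(2, E), -1)) = Mul(Add(-402, E), Mul(Rational(1, 2), Pow(E, -1))) = Mul(Rational(1, 2), Pow(E, -1), Add(-402, E)))
Add(Function('O')(B), Mul(-1, Function('c')(-1586, 1370))) = Add(Mul(Rational(1, 2), Pow(886, -1), Add(-402, 886)), Mul(-1, 1295)) = Add(Mul(Rational(1, 2), Rational(1, 886), 484), -1295) = Add(Rational(121, 443), -1295) = Rational(-573564, 443)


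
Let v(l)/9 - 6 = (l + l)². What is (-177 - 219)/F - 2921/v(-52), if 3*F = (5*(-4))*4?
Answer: 14434393/973980 ≈ 14.820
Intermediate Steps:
v(l) = 54 + 36*l² (v(l) = 54 + 9*(l + l)² = 54 + 9*(2*l)² = 54 + 9*(4*l²) = 54 + 36*l²)
F = -80/3 (F = ((5*(-4))*4)/3 = (-20*4)/3 = (⅓)*(-80) = -80/3 ≈ -26.667)
(-177 - 219)/F - 2921/v(-52) = (-177 - 219)/(-80/3) - 2921/(54 + 36*(-52)²) = -396*(-3/80) - 2921/(54 + 36*2704) = 297/20 - 2921/(54 + 97344) = 297/20 - 2921/97398 = 14434393/973980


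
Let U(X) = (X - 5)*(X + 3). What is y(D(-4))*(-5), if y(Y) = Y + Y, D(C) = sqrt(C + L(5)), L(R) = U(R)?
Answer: -20*I ≈ -20.0*I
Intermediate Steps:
U(X) = (-5 + X)*(3 + X)
L(R) = -15 + R**2 - 2*R
D(C) = sqrt(C) (D(C) = sqrt(C + (-15 + 5**2 - 2*5)) = sqrt(C + (-15 + 25 - 10)) = sqrt(C + 0) = sqrt(C))
y(Y) = 2*Y
y(D(-4))*(-5) = (2*sqrt(-4))*(-5) = (2*(2*I))*(-5) = (4*I)*(-5) = -20*I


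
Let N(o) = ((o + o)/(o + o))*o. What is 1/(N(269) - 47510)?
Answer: -1/47241 ≈ -2.1168e-5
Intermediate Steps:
N(o) = o (N(o) = ((2*o)/((2*o)))*o = ((2*o)*(1/(2*o)))*o = 1*o = o)
1/(N(269) - 47510) = 1/(269 - 47510) = 1/(-47241) = -1/47241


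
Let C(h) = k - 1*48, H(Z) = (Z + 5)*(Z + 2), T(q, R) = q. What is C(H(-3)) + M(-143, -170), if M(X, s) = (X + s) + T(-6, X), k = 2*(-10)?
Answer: -387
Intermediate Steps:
k = -20
H(Z) = (2 + Z)*(5 + Z) (H(Z) = (5 + Z)*(2 + Z) = (2 + Z)*(5 + Z))
C(h) = -68 (C(h) = -20 - 1*48 = -20 - 48 = -68)
M(X, s) = -6 + X + s (M(X, s) = (X + s) - 6 = -6 + X + s)
C(H(-3)) + M(-143, -170) = -68 + (-6 - 143 - 170) = -68 - 319 = -387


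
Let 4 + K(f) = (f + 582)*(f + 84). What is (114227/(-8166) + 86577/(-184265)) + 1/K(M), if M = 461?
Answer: -4122076547895619/285107555821230 ≈ -14.458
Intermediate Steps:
K(f) = -4 + (84 + f)*(582 + f) (K(f) = -4 + (f + 582)*(f + 84) = -4 + (582 + f)*(84 + f) = -4 + (84 + f)*(582 + f))
(114227/(-8166) + 86577/(-184265)) + 1/K(M) = (114227/(-8166) + 86577/(-184265)) + 1/(48884 + 461**2 + 666*461) = (114227*(-1/8166) + 86577*(-1/184265)) + 1/(48884 + 212521 + 307026) = (-114227/8166 - 86577/184265) + 1/568431 = -21755025937/1504707990 + 1/568431 = -4122076547895619/285107555821230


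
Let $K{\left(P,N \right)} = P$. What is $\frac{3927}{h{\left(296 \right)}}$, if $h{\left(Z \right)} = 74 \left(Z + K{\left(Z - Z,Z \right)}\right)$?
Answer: $\frac{3927}{21904} \approx 0.17928$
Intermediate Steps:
$h{\left(Z \right)} = 74 Z$ ($h{\left(Z \right)} = 74 \left(Z + \left(Z - Z\right)\right) = 74 \left(Z + 0\right) = 74 Z$)
$\frac{3927}{h{\left(296 \right)}} = \frac{3927}{74 \cdot 296} = \frac{3927}{21904}$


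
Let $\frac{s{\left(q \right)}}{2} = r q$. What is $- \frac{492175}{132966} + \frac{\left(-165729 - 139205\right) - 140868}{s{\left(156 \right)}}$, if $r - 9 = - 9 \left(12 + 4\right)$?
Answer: $\frac{1070724937}{155570220} \approx 6.8826$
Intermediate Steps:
$r = -135$ ($r = 9 - 9 \left(12 + 4\right) = 9 - 144 = -135$)
$s{\left(q \right)} = - 270 q$ ($s{\left(q \right)} = 2 \left(- 135 q\right) = - 270 q$)
$- \frac{492175}{132966} + \frac{\left(-165729 - 139205\right) - 140868}{s{\left(156 \right)}} = - \frac{492175}{132966} + \frac{\left(-165729 - 139205\right) - 140868}{\left(-270\right) 156} = \left(-492175\right) \frac{1}{132966} + \frac{-304934 - 140868}{-42120} = - \frac{492175}{132966} - - \frac{222901}{21060} = - \frac{492175}{132966} + \frac{222901}{21060} = \frac{1070724937}{155570220}$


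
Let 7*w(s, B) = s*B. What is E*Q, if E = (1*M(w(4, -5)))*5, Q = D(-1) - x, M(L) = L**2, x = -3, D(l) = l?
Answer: 4000/49 ≈ 81.633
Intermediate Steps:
w(s, B) = B*s/7 (w(s, B) = (s*B)/7 = (B*s)/7 = B*s/7)
Q = 2 (Q = -1 - 1*(-3) = -1 + 3 = 2)
E = 2000/49 (E = (1*((1/7)*(-5)*4)**2)*5 = (1*(-20/7)**2)*5 = (1*(400/49))*5 = (400/49)*5 = 2000/49 ≈ 40.816)
E*Q = (2000/49)*2 = 4000/49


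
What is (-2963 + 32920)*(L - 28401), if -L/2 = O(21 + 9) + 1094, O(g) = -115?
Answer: -909464563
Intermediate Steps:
L = -1958 (L = -2*(-115 + 1094) = -2*979 = -1958)
(-2963 + 32920)*(L - 28401) = (-2963 + 32920)*(-1958 - 28401) = 29957*(-30359) = -909464563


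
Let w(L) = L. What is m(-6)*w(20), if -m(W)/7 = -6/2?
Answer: 420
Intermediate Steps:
m(W) = 21 (m(W) = -(-42)/2 = -7*(-3) = 21)
m(-6)*w(20) = 21*20 = 420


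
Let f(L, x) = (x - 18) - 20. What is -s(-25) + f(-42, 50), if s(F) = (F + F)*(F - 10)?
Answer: -1738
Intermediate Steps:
s(F) = 2*F*(-10 + F) (s(F) = (2*F)*(-10 + F) = 2*F*(-10 + F))
f(L, x) = -38 + x (f(L, x) = (-18 + x) - 20 = -38 + x)
-s(-25) + f(-42, 50) = -2*(-25)*(-10 - 25) + (-38 + 50) = -2*(-25)*(-35) + 12 = -1*1750 + 12 = -1750 + 12 = -1738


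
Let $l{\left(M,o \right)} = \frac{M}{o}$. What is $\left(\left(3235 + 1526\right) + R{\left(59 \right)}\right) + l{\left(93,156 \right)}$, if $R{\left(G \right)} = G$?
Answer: $\frac{250671}{52} \approx 4820.6$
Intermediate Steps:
$\left(\left(3235 + 1526\right) + R{\left(59 \right)}\right) + l{\left(93,156 \right)} = \left(\left(3235 + 1526\right) + 59\right) + \frac{93}{156} = \left(4761 + 59\right) + 93 \cdot \frac{1}{156} = 4820 + \frac{31}{52} = \frac{250671}{52}$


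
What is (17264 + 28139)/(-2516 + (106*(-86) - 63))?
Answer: -45403/11695 ≈ -3.8823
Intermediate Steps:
(17264 + 28139)/(-2516 + (106*(-86) - 63)) = 45403/(-2516 + (-9116 - 63)) = 45403/(-2516 - 9179) = 45403/(-11695) = 45403*(-1/11695) = -45403/11695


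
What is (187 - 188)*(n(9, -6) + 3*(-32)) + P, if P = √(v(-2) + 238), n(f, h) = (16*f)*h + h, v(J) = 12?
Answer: 966 + 5*√10 ≈ 981.81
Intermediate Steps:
n(f, h) = h + 16*f*h (n(f, h) = 16*f*h + h = h + 16*f*h)
P = 5*√10 (P = √(12 + 238) = √250 = 5*√10 ≈ 15.811)
(187 - 188)*(n(9, -6) + 3*(-32)) + P = (187 - 188)*(-6*(1 + 16*9) + 3*(-32)) + 5*√10 = -(-6*(1 + 144) - 96) + 5*√10 = -(-6*145 - 96) + 5*√10 = -(-870 - 96) + 5*√10 = -1*(-966) + 5*√10 = 966 + 5*√10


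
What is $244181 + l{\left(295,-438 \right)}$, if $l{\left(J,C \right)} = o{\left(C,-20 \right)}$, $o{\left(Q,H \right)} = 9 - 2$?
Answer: $244188$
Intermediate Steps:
$o{\left(Q,H \right)} = 7$
$l{\left(J,C \right)} = 7$
$244181 + l{\left(295,-438 \right)} = 244181 + 7 = 244188$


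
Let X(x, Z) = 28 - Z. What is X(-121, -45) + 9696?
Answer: 9769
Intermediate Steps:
X(-121, -45) + 9696 = (28 - 1*(-45)) + 9696 = (28 + 45) + 9696 = 73 + 9696 = 9769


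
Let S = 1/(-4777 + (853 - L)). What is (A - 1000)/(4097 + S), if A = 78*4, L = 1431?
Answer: -1842120/10969717 ≈ -0.16793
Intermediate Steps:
A = 312
S = -1/5355 (S = 1/(-4777 + (853 - 1*1431)) = 1/(-4777 + (853 - 1431)) = 1/(-4777 - 578) = 1/(-5355) = -1/5355 ≈ -0.00018674)
(A - 1000)/(4097 + S) = (312 - 1000)/(4097 - 1/5355) = -688/21939434/5355 = -688*5355/21939434 = -1842120/10969717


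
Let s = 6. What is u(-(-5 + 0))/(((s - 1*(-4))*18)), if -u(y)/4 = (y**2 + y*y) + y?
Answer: -11/9 ≈ -1.2222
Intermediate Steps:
u(y) = -8*y**2 - 4*y (u(y) = -4*((y**2 + y*y) + y) = -4*((y**2 + y**2) + y) = -4*(2*y**2 + y) = -4*(y + 2*y**2) = -8*y**2 - 4*y)
u(-(-5 + 0))/(((s - 1*(-4))*18)) = (-4*(-(-5 + 0))*(1 + 2*(-(-5 + 0))))/(((6 - 1*(-4))*18)) = (-4*(-1*(-5))*(1 + 2*(-1*(-5))))/(((6 + 4)*18)) = (-4*5*(1 + 2*5))/((10*18)) = -4*5*(1 + 10)/180 = -4*5*11*(1/180) = -220*1/180 = -11/9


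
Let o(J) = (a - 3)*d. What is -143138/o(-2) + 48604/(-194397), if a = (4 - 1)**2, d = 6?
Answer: -4637891255/1166382 ≈ -3976.3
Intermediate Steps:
a = 9 (a = 3**2 = 9)
o(J) = 36 (o(J) = (9 - 3)*6 = 6*6 = 36)
-143138/o(-2) + 48604/(-194397) = -143138/36 + 48604/(-194397) = -143138*1/36 + 48604*(-1/194397) = -71569/18 - 48604/194397 = -4637891255/1166382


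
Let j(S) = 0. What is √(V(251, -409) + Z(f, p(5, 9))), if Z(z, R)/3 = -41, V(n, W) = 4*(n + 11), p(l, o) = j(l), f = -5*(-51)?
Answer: 5*√37 ≈ 30.414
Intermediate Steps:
f = 255
p(l, o) = 0
V(n, W) = 44 + 4*n (V(n, W) = 4*(11 + n) = 44 + 4*n)
Z(z, R) = -123 (Z(z, R) = 3*(-41) = -123)
√(V(251, -409) + Z(f, p(5, 9))) = √((44 + 4*251) - 123) = √((44 + 1004) - 123) = √(1048 - 123) = √925 = 5*√37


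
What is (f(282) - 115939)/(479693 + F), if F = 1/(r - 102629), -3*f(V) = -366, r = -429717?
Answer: -61654716682/255362649777 ≈ -0.24144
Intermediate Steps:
f(V) = 122 (f(V) = -⅓*(-366) = 122)
F = -1/532346 (F = 1/(-429717 - 102629) = 1/(-532346) = -1/532346 ≈ -1.8785e-6)
(f(282) - 115939)/(479693 + F) = (122 - 115939)/(479693 - 1/532346) = -115817/255362649777/532346 = -115817*532346/255362649777 = -61654716682/255362649777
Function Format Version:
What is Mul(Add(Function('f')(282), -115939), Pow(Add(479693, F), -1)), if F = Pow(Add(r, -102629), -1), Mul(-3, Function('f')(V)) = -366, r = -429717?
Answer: Rational(-61654716682, 255362649777) ≈ -0.24144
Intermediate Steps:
Function('f')(V) = 122 (Function('f')(V) = Mul(Rational(-1, 3), -366) = 122)
F = Rational(-1, 532346) (F = Pow(Add(-429717, -102629), -1) = Pow(-532346, -1) = Rational(-1, 532346) ≈ -1.8785e-6)
Mul(Add(Function('f')(282), -115939), Pow(Add(479693, F), -1)) = Mul(Add(122, -115939), Pow(Add(479693, Rational(-1, 532346)), -1)) = Mul(-115817, Pow(Rational(255362649777, 532346), -1)) = Mul(-115817, Rational(532346, 255362649777)) = Rational(-61654716682, 255362649777)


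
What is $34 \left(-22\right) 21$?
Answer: $-15708$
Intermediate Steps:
$34 \left(-22\right) 21 = \left(-748\right) 21 = -15708$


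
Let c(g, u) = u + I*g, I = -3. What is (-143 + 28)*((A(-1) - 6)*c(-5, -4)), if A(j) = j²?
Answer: 6325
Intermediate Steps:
c(g, u) = u - 3*g
(-143 + 28)*((A(-1) - 6)*c(-5, -4)) = (-143 + 28)*(((-1)² - 6)*(-4 - 3*(-5))) = -115*(1 - 6)*(-4 + 15) = -(-575)*11 = -115*(-55) = 6325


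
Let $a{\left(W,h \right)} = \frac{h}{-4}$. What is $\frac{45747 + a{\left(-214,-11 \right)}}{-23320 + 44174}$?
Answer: $\frac{182999}{83416} \approx 2.1938$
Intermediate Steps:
$a{\left(W,h \right)} = - \frac{h}{4}$ ($a{\left(W,h \right)} = h \left(- \frac{1}{4}\right) = - \frac{h}{4}$)
$\frac{45747 + a{\left(-214,-11 \right)}}{-23320 + 44174} = \frac{45747 - - \frac{11}{4}}{-23320 + 44174} = \frac{45747 + \frac{11}{4}}{20854} = \frac{182999}{4} \cdot \frac{1}{20854} = \frac{182999}{83416}$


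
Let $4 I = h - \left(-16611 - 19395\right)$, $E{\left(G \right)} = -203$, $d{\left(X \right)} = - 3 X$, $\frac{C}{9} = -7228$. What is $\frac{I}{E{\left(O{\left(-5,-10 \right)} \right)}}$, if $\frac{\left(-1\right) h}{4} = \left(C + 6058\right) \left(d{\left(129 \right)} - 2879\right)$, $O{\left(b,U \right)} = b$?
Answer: $\frac{385330805}{406} \approx 9.4909 \cdot 10^{5}$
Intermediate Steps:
$C = -65052$ ($C = 9 \left(-7228\right) = -65052$)
$h = -770697616$ ($h = - 4 \left(-65052 + 6058\right) \left(\left(-3\right) 129 - 2879\right) = - 4 \left(- 58994 \left(-387 - 2879\right)\right) = - 4 \left(\left(-58994\right) \left(-3266\right)\right) = \left(-4\right) 192674404 = -770697616$)
$I = - \frac{385330805}{2}$ ($I = \frac{-770697616 - \left(-16611 - 19395\right)}{4} = \frac{-770697616 - -36006}{4} = \frac{-770697616 + 36006}{4} = \frac{1}{4} \left(-770661610\right) = - \frac{385330805}{2} \approx -1.9267 \cdot 10^{8}$)
$\frac{I}{E{\left(O{\left(-5,-10 \right)} \right)}} = - \frac{385330805}{2 \left(-203\right)} = \left(- \frac{385330805}{2}\right) \left(- \frac{1}{203}\right) = \frac{385330805}{406}$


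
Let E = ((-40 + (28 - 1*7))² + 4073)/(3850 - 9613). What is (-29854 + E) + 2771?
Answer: -52027921/1921 ≈ -27084.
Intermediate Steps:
E = -1478/1921 (E = ((-40 + (28 - 7))² + 4073)/(-5763) = ((-40 + 21)² + 4073)*(-1/5763) = ((-19)² + 4073)*(-1/5763) = (361 + 4073)*(-1/5763) = 4434*(-1/5763) = -1478/1921 ≈ -0.76939)
(-29854 + E) + 2771 = (-29854 - 1478/1921) + 2771 = -57351012/1921 + 2771 = -52027921/1921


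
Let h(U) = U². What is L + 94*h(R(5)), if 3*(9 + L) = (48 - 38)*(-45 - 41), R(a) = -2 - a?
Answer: 12931/3 ≈ 4310.3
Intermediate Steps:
L = -887/3 (L = -9 + ((48 - 38)*(-45 - 41))/3 = -9 + (10*(-86))/3 = -9 + (⅓)*(-860) = -9 - 860/3 = -887/3 ≈ -295.67)
L + 94*h(R(5)) = -887/3 + 94*(-2 - 1*5)² = -887/3 + 94*(-2 - 5)² = -887/3 + 94*(-7)² = -887/3 + 94*49 = -887/3 + 4606 = 12931/3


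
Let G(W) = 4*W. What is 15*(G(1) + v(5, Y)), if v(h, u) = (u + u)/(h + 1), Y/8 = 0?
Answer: 60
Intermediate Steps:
Y = 0 (Y = 8*0 = 0)
v(h, u) = 2*u/(1 + h) (v(h, u) = (2*u)/(1 + h) = 2*u/(1 + h))
15*(G(1) + v(5, Y)) = 15*(4*1 + 2*0/(1 + 5)) = 15*(4 + 2*0/6) = 15*(4 + 2*0*(⅙)) = 15*(4 + 0) = 15*4 = 60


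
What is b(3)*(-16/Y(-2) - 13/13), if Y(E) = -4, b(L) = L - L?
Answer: 0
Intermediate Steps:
b(L) = 0
b(3)*(-16/Y(-2) - 13/13) = 0*(-16/(-4) - 13/13) = 0*(-16*(-¼) - 13*1/13) = 0*(4 - 1) = 0*3 = 0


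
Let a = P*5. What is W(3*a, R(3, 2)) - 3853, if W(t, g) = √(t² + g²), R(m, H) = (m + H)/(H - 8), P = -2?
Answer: -3853 + 5*√1297/6 ≈ -3823.0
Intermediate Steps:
R(m, H) = (H + m)/(-8 + H)
a = -10 (a = -2*5 = -10)
W(t, g) = √(g² + t²)
W(3*a, R(3, 2)) - 3853 = √(((2 + 3)/(-8 + 2))² + (3*(-10))²) - 3853 = √((5/(-6))² + (-30)²) - 3853 = √((-⅙*5)² + 900) - 3853 = √((-⅚)² + 900) - 3853 = √(25/36 + 900) - 3853 = √(32425/36) - 3853 = 5*√1297/6 - 3853 = -3853 + 5*√1297/6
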